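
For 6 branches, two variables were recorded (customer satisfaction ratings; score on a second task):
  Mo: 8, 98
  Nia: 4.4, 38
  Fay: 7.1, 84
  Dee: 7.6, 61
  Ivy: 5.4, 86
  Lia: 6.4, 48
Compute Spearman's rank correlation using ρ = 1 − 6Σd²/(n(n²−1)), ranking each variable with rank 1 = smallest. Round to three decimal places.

0.600

Ranks of variable 1: 6, 1, 4, 5, 2, 3
Ranks of variable 2: 6, 1, 4, 3, 5, 2
d = r₁ − r₂: 0, 0, 0, 2, -3, 1
d²: 0, 0, 0, 4, 9, 1; Σd² = 14
ρ = 1 − 6·14/(6·35) = 1 − 84/210 = 0.600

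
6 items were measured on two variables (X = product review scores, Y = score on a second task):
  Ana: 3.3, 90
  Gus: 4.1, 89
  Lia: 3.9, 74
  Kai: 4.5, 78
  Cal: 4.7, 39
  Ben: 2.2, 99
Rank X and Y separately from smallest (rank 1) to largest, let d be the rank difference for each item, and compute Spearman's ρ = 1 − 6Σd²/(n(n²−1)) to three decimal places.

-0.829

Ranks of variable 1: 2, 4, 3, 5, 6, 1
Ranks of variable 2: 5, 4, 2, 3, 1, 6
d = r₁ − r₂: -3, 0, 1, 2, 5, -5
d²: 9, 0, 1, 4, 25, 25; Σd² = 64
ρ = 1 − 6·64/(6·35) = 1 − 384/210 = -0.829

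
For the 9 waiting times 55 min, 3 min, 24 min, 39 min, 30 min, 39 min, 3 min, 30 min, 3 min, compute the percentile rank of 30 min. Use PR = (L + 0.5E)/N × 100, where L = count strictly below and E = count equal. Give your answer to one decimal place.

N = 9.
Strictly below 30: 4. Equal to 30: 2.
PR = (4 + 0.5·2)/9 × 100 = 55.6

55.6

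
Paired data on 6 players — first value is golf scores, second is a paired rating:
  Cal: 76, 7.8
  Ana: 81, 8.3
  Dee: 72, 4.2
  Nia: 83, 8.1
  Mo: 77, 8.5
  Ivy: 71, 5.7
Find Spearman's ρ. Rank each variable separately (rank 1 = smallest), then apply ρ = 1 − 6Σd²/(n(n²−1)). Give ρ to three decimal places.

Ranks of variable 1: 3, 5, 2, 6, 4, 1
Ranks of variable 2: 3, 5, 1, 4, 6, 2
d = r₁ − r₂: 0, 0, 1, 2, -2, -1
d²: 0, 0, 1, 4, 4, 1; Σd² = 10
ρ = 1 − 6·10/(6·35) = 1 − 60/210 = 0.714

0.714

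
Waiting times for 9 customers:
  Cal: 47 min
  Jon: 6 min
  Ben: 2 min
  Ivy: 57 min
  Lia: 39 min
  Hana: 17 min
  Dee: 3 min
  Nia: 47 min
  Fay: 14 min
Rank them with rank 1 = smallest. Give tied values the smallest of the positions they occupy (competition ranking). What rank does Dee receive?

Sorted (ascending): 2, 3, 6, 14, 17, 39, 47, 47, 57
The 2 values of 47 occupy positions 7–8 → each gets rank 7.
Dee has value 3 min → rank 2.

2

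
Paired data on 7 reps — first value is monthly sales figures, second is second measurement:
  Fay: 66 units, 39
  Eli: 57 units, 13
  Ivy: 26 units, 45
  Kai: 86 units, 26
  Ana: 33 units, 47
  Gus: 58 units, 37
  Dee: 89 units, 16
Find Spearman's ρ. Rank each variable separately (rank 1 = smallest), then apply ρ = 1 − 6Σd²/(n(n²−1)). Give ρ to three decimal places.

-0.571

Ranks of variable 1: 5, 3, 1, 6, 2, 4, 7
Ranks of variable 2: 5, 1, 6, 3, 7, 4, 2
d = r₁ − r₂: 0, 2, -5, 3, -5, 0, 5
d²: 0, 4, 25, 9, 25, 0, 25; Σd² = 88
ρ = 1 − 6·88/(7·48) = 1 − 528/336 = -0.571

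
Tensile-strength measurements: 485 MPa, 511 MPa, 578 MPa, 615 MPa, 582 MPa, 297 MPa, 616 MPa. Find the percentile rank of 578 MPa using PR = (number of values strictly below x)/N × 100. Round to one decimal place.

N = 7.
Strictly below 578: 3. Equal to 578: 1.
PR = 3/7 × 100 = 42.9

42.9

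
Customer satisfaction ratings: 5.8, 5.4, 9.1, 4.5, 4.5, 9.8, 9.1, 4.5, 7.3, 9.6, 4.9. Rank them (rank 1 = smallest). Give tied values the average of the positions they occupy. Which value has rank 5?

Sorted (ascending): 4.5, 4.5, 4.5, 4.9, 5.4, 5.8, 7.3, 9.1, 9.1, 9.6, 9.8
The 3 values of 4.5 occupy positions 1–3 → average rank 2.
The 2 values of 9.1 occupy positions 8–9 → average rank (8+9)/2 = 8.5.
Rank 5 → value 5.4.

5.4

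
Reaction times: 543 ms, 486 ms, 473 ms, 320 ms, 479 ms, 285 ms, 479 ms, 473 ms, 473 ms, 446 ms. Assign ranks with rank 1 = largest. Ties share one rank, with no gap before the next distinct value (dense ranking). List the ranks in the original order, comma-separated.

1, 2, 4, 6, 3, 7, 3, 4, 4, 5

Sorted (descending): 543, 486, 479, 479, 473, 473, 473, 446, 320, 285
The 2 values of 479 share dense rank 3.
The 3 values of 473 share dense rank 4.
Remaining distinct values take the next consecutive integers.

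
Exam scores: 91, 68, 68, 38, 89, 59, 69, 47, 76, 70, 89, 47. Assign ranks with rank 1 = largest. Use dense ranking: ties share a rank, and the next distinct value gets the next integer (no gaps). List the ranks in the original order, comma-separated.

1, 6, 6, 9, 2, 7, 5, 8, 3, 4, 2, 8

Sorted (descending): 91, 89, 89, 76, 70, 69, 68, 68, 59, 47, 47, 38
The 2 values of 89 share dense rank 2.
The 2 values of 68 share dense rank 6.
The 2 values of 47 share dense rank 8.
Remaining distinct values take the next consecutive integers.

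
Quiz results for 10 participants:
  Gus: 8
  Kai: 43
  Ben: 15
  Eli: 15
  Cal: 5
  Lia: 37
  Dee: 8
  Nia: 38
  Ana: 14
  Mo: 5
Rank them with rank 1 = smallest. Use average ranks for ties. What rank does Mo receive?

Sorted (ascending): 5, 5, 8, 8, 14, 15, 15, 37, 38, 43
The 2 values of 5 occupy positions 1–2 → average rank (1+2)/2 = 1.5.
The 2 values of 8 occupy positions 3–4 → average rank (3+4)/2 = 3.5.
The 2 values of 15 occupy positions 6–7 → average rank (6+7)/2 = 6.5.
Mo has value 5 → rank 1.5.

1.5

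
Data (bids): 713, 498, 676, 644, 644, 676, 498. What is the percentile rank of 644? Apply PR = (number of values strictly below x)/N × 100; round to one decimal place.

28.6

N = 7.
Strictly below 644: 2. Equal to 644: 2.
PR = 2/7 × 100 = 28.6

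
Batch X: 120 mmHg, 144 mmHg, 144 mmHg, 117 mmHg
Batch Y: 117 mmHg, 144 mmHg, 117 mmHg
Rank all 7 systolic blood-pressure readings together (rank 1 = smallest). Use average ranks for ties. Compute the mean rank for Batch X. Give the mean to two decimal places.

Sorted (ascending): 117, 117, 117, 120, 144, 144, 144
The 3 values of 117 occupy positions 1–3 → average rank 2.
The 3 values of 144 occupy positions 5–7 → average rank 6.
Batch X values → pooled ranks: 120→4, 144→6, 144→6, 117→2
Mean rank = (4 + 6 + 6 + 2) / 4 = 4.50

4.50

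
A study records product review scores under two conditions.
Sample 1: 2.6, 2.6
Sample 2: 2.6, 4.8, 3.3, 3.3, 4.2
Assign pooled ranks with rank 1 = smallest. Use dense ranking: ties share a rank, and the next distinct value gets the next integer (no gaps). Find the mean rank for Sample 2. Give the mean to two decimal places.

2.40

Sorted (ascending): 2.6, 2.6, 2.6, 3.3, 3.3, 4.2, 4.8
The 3 values of 2.6 share dense rank 1.
The 2 values of 3.3 share dense rank 2.
Remaining distinct values take the next consecutive integers.
Sample 2 values → pooled ranks: 2.6→1, 4.8→4, 3.3→2, 3.3→2, 4.2→3
Mean rank = (1 + 4 + 2 + 2 + 3) / 5 = 2.40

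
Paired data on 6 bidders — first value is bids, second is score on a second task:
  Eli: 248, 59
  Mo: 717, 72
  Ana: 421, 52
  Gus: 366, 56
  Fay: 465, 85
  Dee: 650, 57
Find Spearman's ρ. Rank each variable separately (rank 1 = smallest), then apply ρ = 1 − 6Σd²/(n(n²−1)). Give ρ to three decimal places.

Ranks of variable 1: 1, 6, 3, 2, 4, 5
Ranks of variable 2: 4, 5, 1, 2, 6, 3
d = r₁ − r₂: -3, 1, 2, 0, -2, 2
d²: 9, 1, 4, 0, 4, 4; Σd² = 22
ρ = 1 − 6·22/(6·35) = 1 − 132/210 = 0.371

0.371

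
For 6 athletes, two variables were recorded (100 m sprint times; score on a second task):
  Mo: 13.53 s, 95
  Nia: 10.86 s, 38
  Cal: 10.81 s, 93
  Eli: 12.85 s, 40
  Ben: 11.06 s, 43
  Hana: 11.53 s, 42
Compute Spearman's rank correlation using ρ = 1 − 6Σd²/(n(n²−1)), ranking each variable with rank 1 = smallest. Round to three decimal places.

0.200

Ranks of variable 1: 6, 2, 1, 5, 3, 4
Ranks of variable 2: 6, 1, 5, 2, 4, 3
d = r₁ − r₂: 0, 1, -4, 3, -1, 1
d²: 0, 1, 16, 9, 1, 1; Σd² = 28
ρ = 1 − 6·28/(6·35) = 1 − 168/210 = 0.200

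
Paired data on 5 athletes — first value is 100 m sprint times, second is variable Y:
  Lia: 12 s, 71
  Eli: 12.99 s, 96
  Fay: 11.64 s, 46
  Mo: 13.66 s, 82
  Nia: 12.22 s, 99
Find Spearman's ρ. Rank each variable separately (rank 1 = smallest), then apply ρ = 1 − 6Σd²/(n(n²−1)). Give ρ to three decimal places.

0.600

Ranks of variable 1: 2, 4, 1, 5, 3
Ranks of variable 2: 2, 4, 1, 3, 5
d = r₁ − r₂: 0, 0, 0, 2, -2
d²: 0, 0, 0, 4, 4; Σd² = 8
ρ = 1 − 6·8/(5·24) = 1 − 48/120 = 0.600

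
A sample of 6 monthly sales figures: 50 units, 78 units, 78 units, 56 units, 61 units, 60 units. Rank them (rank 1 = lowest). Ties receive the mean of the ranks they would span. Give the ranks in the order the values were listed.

Sorted (ascending): 50, 56, 60, 61, 78, 78
The 2 values of 78 occupy positions 5–6 → average rank (5+6)/2 = 5.5.

1, 5.5, 5.5, 2, 4, 3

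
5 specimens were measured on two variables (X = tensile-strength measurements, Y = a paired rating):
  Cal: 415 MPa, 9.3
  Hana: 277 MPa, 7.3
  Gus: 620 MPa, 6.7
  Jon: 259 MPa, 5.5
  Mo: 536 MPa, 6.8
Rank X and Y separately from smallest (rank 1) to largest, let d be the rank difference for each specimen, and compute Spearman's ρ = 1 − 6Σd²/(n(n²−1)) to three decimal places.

Ranks of variable 1: 3, 2, 5, 1, 4
Ranks of variable 2: 5, 4, 2, 1, 3
d = r₁ − r₂: -2, -2, 3, 0, 1
d²: 4, 4, 9, 0, 1; Σd² = 18
ρ = 1 − 6·18/(5·24) = 1 − 108/120 = 0.100

0.100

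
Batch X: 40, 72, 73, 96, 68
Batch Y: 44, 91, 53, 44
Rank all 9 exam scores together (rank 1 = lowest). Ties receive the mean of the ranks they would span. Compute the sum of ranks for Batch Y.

Sorted (ascending): 40, 44, 44, 53, 68, 72, 73, 91, 96
The 2 values of 44 occupy positions 2–3 → average rank (2+3)/2 = 2.5.
Batch Y values → pooled ranks: 44→2.5, 91→8, 53→4, 44→2.5
Rank sum = 2.5 + 8 + 4 + 2.5 = 17

17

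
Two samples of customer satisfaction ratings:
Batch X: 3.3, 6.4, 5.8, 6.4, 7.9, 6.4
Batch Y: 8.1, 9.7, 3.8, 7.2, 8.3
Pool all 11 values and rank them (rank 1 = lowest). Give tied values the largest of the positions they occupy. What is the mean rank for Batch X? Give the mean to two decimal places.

5.00

Sorted (ascending): 3.3, 3.8, 5.8, 6.4, 6.4, 6.4, 7.2, 7.9, 8.1, 8.3, 9.7
The 3 values of 6.4 occupy positions 4–6 → each gets rank 6.
Batch X values → pooled ranks: 3.3→1, 6.4→6, 5.8→3, 6.4→6, 7.9→8, 6.4→6
Mean rank = (1 + 6 + 3 + 6 + 8 + 6) / 6 = 5.00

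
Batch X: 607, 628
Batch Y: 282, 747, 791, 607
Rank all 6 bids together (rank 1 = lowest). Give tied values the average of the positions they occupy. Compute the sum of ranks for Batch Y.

14.5

Sorted (ascending): 282, 607, 607, 628, 747, 791
The 2 values of 607 occupy positions 2–3 → average rank (2+3)/2 = 2.5.
Batch Y values → pooled ranks: 282→1, 747→5, 791→6, 607→2.5
Rank sum = 1 + 5 + 6 + 2.5 = 14.5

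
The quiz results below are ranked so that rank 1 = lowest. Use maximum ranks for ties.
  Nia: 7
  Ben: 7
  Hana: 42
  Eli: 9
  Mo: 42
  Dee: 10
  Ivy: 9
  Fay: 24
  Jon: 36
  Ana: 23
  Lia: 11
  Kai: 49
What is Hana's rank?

11

Sorted (ascending): 7, 7, 9, 9, 10, 11, 23, 24, 36, 42, 42, 49
The 2 values of 7 occupy positions 1–2 → each gets rank 2.
The 2 values of 9 occupy positions 3–4 → each gets rank 4.
The 2 values of 42 occupy positions 10–11 → each gets rank 11.
Hana has value 42 → rank 11.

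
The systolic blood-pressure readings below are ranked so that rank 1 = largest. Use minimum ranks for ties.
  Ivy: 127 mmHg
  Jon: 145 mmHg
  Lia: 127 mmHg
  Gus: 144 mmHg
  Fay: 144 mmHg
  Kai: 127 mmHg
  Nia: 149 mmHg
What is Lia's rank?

5

Sorted (descending): 149, 145, 144, 144, 127, 127, 127
The 2 values of 144 occupy positions 3–4 → each gets rank 3.
The 3 values of 127 occupy positions 5–7 → each gets rank 5.
Lia has value 127 mmHg → rank 5.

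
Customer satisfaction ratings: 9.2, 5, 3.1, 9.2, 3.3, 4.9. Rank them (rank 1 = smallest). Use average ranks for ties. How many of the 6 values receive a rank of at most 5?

4

Sorted (ascending): 3.1, 3.3, 4.9, 5, 9.2, 9.2
The 2 values of 9.2 occupy positions 5–6 → average rank (5+6)/2 = 5.5.
Ranks ≤ 5: {1, 2, 3, 4} → 4 values.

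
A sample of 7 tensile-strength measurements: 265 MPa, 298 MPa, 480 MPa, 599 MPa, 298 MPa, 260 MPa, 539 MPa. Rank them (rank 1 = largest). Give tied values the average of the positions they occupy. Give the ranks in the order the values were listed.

Sorted (descending): 599, 539, 480, 298, 298, 265, 260
The 2 values of 298 occupy positions 4–5 → average rank (4+5)/2 = 4.5.

6, 4.5, 3, 1, 4.5, 7, 2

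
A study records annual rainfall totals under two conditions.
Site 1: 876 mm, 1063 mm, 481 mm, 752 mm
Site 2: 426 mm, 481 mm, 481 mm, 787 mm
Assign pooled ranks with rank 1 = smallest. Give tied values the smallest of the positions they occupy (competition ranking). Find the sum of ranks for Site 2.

Sorted (ascending): 426, 481, 481, 481, 752, 787, 876, 1063
The 3 values of 481 occupy positions 2–4 → each gets rank 2.
Site 2 values → pooled ranks: 426→1, 481→2, 481→2, 787→6
Rank sum = 1 + 2 + 2 + 6 = 11

11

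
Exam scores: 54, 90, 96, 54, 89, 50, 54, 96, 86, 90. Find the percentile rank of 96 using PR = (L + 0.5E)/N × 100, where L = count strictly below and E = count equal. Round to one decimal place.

N = 10.
Strictly below 96: 8. Equal to 96: 2.
PR = (8 + 0.5·2)/10 × 100 = 90.0

90.0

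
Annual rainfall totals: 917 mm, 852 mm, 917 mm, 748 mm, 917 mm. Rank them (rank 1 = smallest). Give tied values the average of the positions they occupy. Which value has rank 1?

748

Sorted (ascending): 748, 852, 917, 917, 917
The 3 values of 917 occupy positions 3–5 → average rank 4.
Rank 1 → value 748.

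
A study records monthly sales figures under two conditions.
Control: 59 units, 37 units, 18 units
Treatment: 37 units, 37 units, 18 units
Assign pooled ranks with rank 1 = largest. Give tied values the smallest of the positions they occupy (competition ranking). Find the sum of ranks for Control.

8

Sorted (descending): 59, 37, 37, 37, 18, 18
The 3 values of 37 occupy positions 2–4 → each gets rank 2.
The 2 values of 18 occupy positions 5–6 → each gets rank 5.
Control values → pooled ranks: 59→1, 37→2, 18→5
Rank sum = 1 + 2 + 5 = 8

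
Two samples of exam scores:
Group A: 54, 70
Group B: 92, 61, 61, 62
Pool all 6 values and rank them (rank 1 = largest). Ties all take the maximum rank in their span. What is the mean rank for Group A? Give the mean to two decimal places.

4.00

Sorted (descending): 92, 70, 62, 61, 61, 54
The 2 values of 61 occupy positions 4–5 → each gets rank 5.
Group A values → pooled ranks: 54→6, 70→2
Mean rank = (6 + 2) / 2 = 4.00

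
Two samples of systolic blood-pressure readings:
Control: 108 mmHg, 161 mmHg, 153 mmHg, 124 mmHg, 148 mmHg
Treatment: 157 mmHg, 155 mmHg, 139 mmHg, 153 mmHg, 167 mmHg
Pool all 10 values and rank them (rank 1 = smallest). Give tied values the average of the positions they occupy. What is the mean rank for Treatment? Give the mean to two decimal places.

Sorted (ascending): 108, 124, 139, 148, 153, 153, 155, 157, 161, 167
The 2 values of 153 occupy positions 5–6 → average rank (5+6)/2 = 5.5.
Treatment values → pooled ranks: 157→8, 155→7, 139→3, 153→5.5, 167→10
Mean rank = (8 + 7 + 3 + 5.5 + 10) / 5 = 6.70

6.70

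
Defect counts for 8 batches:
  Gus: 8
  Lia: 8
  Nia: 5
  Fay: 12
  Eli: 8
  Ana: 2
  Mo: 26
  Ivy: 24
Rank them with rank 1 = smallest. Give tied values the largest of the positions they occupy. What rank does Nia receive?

2

Sorted (ascending): 2, 5, 8, 8, 8, 12, 24, 26
The 3 values of 8 occupy positions 3–5 → each gets rank 5.
Nia has value 5 → rank 2.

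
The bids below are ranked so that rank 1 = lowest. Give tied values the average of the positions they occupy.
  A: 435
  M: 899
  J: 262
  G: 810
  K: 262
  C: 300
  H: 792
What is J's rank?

Sorted (ascending): 262, 262, 300, 435, 792, 810, 899
The 2 values of 262 occupy positions 1–2 → average rank (1+2)/2 = 1.5.
J has value 262 → rank 1.5.

1.5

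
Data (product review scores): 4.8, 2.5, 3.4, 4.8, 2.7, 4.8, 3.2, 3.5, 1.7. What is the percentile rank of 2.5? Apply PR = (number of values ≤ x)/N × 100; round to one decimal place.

N = 9.
Strictly below 2.5: 1. Equal to 2.5: 1.
PR = 2/9 × 100 = 22.2

22.2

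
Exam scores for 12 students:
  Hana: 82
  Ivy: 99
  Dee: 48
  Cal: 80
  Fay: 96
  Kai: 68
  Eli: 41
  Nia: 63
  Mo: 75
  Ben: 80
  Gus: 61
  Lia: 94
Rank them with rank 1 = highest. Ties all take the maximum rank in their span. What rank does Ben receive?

6

Sorted (descending): 99, 96, 94, 82, 80, 80, 75, 68, 63, 61, 48, 41
The 2 values of 80 occupy positions 5–6 → each gets rank 6.
Ben has value 80 → rank 6.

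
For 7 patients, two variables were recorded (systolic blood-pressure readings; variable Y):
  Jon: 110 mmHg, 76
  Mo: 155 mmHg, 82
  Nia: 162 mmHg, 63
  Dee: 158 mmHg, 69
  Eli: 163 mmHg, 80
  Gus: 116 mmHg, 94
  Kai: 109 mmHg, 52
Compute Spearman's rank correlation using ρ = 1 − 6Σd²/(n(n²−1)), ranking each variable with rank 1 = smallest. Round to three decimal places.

Ranks of variable 1: 2, 4, 6, 5, 7, 3, 1
Ranks of variable 2: 4, 6, 2, 3, 5, 7, 1
d = r₁ − r₂: -2, -2, 4, 2, 2, -4, 0
d²: 4, 4, 16, 4, 4, 16, 0; Σd² = 48
ρ = 1 − 6·48/(7·48) = 1 − 288/336 = 0.143

0.143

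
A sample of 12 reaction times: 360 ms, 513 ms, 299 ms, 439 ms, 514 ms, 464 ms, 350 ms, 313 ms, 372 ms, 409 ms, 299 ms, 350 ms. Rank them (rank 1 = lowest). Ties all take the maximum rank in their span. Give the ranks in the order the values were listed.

6, 11, 2, 9, 12, 10, 5, 3, 7, 8, 2, 5

Sorted (ascending): 299, 299, 313, 350, 350, 360, 372, 409, 439, 464, 513, 514
The 2 values of 299 occupy positions 1–2 → each gets rank 2.
The 2 values of 350 occupy positions 4–5 → each gets rank 5.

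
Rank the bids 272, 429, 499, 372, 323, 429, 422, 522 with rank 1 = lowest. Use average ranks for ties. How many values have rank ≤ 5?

Sorted (ascending): 272, 323, 372, 422, 429, 429, 499, 522
The 2 values of 429 occupy positions 5–6 → average rank (5+6)/2 = 5.5.
Ranks ≤ 5: {1, 2, 3, 4} → 4 values.

4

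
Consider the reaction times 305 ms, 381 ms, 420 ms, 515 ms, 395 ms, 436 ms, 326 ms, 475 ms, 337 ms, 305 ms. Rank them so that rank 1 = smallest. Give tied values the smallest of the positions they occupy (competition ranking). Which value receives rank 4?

Sorted (ascending): 305, 305, 326, 337, 381, 395, 420, 436, 475, 515
The 2 values of 305 occupy positions 1–2 → each gets rank 1.
Rank 4 → value 337.

337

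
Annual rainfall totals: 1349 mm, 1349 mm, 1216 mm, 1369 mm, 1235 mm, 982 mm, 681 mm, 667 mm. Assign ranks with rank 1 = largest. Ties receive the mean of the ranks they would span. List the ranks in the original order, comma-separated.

Sorted (descending): 1369, 1349, 1349, 1235, 1216, 982, 681, 667
The 2 values of 1349 occupy positions 2–3 → average rank (2+3)/2 = 2.5.

2.5, 2.5, 5, 1, 4, 6, 7, 8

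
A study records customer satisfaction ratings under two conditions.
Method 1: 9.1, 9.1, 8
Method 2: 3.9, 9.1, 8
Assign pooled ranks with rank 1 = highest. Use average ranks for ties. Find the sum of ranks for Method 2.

12.5

Sorted (descending): 9.1, 9.1, 9.1, 8, 8, 3.9
The 3 values of 9.1 occupy positions 1–3 → average rank 2.
The 2 values of 8 occupy positions 4–5 → average rank (4+5)/2 = 4.5.
Method 2 values → pooled ranks: 3.9→6, 9.1→2, 8→4.5
Rank sum = 6 + 2 + 4.5 = 12.5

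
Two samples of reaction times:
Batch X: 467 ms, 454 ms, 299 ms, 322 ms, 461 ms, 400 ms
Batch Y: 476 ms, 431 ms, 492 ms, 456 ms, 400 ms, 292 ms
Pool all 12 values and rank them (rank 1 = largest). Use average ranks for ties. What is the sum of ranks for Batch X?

Sorted (descending): 492, 476, 467, 461, 456, 454, 431, 400, 400, 322, 299, 292
The 2 values of 400 occupy positions 8–9 → average rank (8+9)/2 = 8.5.
Batch X values → pooled ranks: 467→3, 454→6, 299→11, 322→10, 461→4, 400→8.5
Rank sum = 3 + 6 + 11 + 10 + 4 + 8.5 = 42.5

42.5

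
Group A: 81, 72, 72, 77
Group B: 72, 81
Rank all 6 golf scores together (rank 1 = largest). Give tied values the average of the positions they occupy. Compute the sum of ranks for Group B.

Sorted (descending): 81, 81, 77, 72, 72, 72
The 2 values of 81 occupy positions 1–2 → average rank (1+2)/2 = 1.5.
The 3 values of 72 occupy positions 4–6 → average rank 5.
Group B values → pooled ranks: 72→5, 81→1.5
Rank sum = 5 + 1.5 = 6.5

6.5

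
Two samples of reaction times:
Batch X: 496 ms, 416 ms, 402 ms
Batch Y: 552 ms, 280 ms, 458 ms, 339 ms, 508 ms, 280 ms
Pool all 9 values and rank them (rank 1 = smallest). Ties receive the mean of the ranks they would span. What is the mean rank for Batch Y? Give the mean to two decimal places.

4.83

Sorted (ascending): 280, 280, 339, 402, 416, 458, 496, 508, 552
The 2 values of 280 occupy positions 1–2 → average rank (1+2)/2 = 1.5.
Batch Y values → pooled ranks: 552→9, 280→1.5, 458→6, 339→3, 508→8, 280→1.5
Mean rank = (9 + 1.5 + 6 + 3 + 8 + 1.5) / 6 = 4.83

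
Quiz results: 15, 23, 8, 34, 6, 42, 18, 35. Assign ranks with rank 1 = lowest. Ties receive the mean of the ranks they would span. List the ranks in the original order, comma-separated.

Sorted (ascending): 6, 8, 15, 18, 23, 34, 35, 42
No ties — each value takes its position as its rank.

3, 5, 2, 6, 1, 8, 4, 7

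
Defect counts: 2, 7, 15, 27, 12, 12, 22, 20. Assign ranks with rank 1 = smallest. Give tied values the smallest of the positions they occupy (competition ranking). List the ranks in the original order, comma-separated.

1, 2, 5, 8, 3, 3, 7, 6

Sorted (ascending): 2, 7, 12, 12, 15, 20, 22, 27
The 2 values of 12 occupy positions 3–4 → each gets rank 3.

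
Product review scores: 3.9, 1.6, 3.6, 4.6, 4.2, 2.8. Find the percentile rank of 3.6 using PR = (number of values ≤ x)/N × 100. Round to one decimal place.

50.0

N = 6.
Strictly below 3.6: 2. Equal to 3.6: 1.
PR = 3/6 × 100 = 50.0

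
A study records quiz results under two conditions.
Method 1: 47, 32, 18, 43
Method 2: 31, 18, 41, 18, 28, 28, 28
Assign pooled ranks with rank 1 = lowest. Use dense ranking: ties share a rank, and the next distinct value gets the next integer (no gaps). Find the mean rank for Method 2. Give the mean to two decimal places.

Sorted (ascending): 18, 18, 18, 28, 28, 28, 31, 32, 41, 43, 47
The 3 values of 18 share dense rank 1.
The 3 values of 28 share dense rank 2.
Remaining distinct values take the next consecutive integers.
Method 2 values → pooled ranks: 31→3, 18→1, 41→5, 18→1, 28→2, 28→2, 28→2
Mean rank = (3 + 1 + 5 + 1 + 2 + 2 + 2) / 7 = 2.29

2.29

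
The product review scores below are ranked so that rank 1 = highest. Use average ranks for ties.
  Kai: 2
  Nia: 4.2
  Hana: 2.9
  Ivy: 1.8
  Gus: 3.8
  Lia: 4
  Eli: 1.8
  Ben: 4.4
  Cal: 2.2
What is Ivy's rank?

8.5

Sorted (descending): 4.4, 4.2, 4, 3.8, 2.9, 2.2, 2, 1.8, 1.8
The 2 values of 1.8 occupy positions 8–9 → average rank (8+9)/2 = 8.5.
Ivy has value 1.8 → rank 8.5.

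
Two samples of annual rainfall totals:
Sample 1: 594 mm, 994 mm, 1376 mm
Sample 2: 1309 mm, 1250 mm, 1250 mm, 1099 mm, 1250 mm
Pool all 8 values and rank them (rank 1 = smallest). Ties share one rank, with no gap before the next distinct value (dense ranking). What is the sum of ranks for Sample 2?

Sorted (ascending): 594, 994, 1099, 1250, 1250, 1250, 1309, 1376
The 3 values of 1250 share dense rank 4.
Remaining distinct values take the next consecutive integers.
Sample 2 values → pooled ranks: 1309→5, 1250→4, 1250→4, 1099→3, 1250→4
Rank sum = 5 + 4 + 4 + 3 + 4 = 20

20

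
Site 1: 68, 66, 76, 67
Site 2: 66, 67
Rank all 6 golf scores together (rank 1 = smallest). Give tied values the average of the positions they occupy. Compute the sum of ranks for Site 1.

Sorted (ascending): 66, 66, 67, 67, 68, 76
The 2 values of 66 occupy positions 1–2 → average rank (1+2)/2 = 1.5.
The 2 values of 67 occupy positions 3–4 → average rank (3+4)/2 = 3.5.
Site 1 values → pooled ranks: 68→5, 66→1.5, 76→6, 67→3.5
Rank sum = 5 + 1.5 + 6 + 3.5 = 16

16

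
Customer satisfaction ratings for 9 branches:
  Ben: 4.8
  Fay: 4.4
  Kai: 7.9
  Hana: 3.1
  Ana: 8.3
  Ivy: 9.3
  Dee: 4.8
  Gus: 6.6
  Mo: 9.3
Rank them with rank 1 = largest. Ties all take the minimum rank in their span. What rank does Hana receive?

9

Sorted (descending): 9.3, 9.3, 8.3, 7.9, 6.6, 4.8, 4.8, 4.4, 3.1
The 2 values of 9.3 occupy positions 1–2 → each gets rank 1.
The 2 values of 4.8 occupy positions 6–7 → each gets rank 6.
Hana has value 3.1 → rank 9.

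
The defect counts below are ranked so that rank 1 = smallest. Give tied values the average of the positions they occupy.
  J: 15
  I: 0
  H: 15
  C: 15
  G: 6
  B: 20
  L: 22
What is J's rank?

Sorted (ascending): 0, 6, 15, 15, 15, 20, 22
The 3 values of 15 occupy positions 3–5 → average rank 4.
J has value 15 → rank 4.

4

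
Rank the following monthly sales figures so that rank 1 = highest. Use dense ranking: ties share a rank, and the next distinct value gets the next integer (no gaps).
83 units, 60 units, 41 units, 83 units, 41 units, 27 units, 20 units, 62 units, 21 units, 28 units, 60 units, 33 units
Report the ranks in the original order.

Sorted (descending): 83, 83, 62, 60, 60, 41, 41, 33, 28, 27, 21, 20
The 2 values of 83 share dense rank 1.
The 2 values of 60 share dense rank 3.
The 2 values of 41 share dense rank 4.
Remaining distinct values take the next consecutive integers.

1, 3, 4, 1, 4, 7, 9, 2, 8, 6, 3, 5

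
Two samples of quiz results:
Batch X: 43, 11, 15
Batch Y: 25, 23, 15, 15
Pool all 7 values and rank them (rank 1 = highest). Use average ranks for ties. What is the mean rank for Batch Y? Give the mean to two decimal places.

Sorted (descending): 43, 25, 23, 15, 15, 15, 11
The 3 values of 15 occupy positions 4–6 → average rank 5.
Batch Y values → pooled ranks: 25→2, 23→3, 15→5, 15→5
Mean rank = (2 + 3 + 5 + 5) / 4 = 3.75

3.75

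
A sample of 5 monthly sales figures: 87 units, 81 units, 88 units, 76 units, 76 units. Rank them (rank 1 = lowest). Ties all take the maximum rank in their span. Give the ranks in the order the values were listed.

4, 3, 5, 2, 2

Sorted (ascending): 76, 76, 81, 87, 88
The 2 values of 76 occupy positions 1–2 → each gets rank 2.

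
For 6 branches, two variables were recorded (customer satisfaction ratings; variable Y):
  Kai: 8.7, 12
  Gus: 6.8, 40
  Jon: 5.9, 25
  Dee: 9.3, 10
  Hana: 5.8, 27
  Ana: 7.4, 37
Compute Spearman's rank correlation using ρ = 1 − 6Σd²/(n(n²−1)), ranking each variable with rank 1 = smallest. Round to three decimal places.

Ranks of variable 1: 5, 3, 2, 6, 1, 4
Ranks of variable 2: 2, 6, 3, 1, 4, 5
d = r₁ − r₂: 3, -3, -1, 5, -3, -1
d²: 9, 9, 1, 25, 9, 1; Σd² = 54
ρ = 1 − 6·54/(6·35) = 1 − 324/210 = -0.543

-0.543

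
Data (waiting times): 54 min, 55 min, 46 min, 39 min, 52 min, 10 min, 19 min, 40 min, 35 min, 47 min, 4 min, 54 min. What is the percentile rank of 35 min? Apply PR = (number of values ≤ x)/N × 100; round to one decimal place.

N = 12.
Strictly below 35: 3. Equal to 35: 1.
PR = 4/12 × 100 = 33.3

33.3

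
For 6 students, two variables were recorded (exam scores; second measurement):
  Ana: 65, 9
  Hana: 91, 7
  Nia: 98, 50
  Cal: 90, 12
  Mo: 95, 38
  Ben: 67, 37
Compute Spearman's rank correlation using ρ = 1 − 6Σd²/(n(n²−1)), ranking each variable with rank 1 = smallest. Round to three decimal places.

Ranks of variable 1: 1, 4, 6, 3, 5, 2
Ranks of variable 2: 2, 1, 6, 3, 5, 4
d = r₁ − r₂: -1, 3, 0, 0, 0, -2
d²: 1, 9, 0, 0, 0, 4; Σd² = 14
ρ = 1 − 6·14/(6·35) = 1 − 84/210 = 0.600

0.600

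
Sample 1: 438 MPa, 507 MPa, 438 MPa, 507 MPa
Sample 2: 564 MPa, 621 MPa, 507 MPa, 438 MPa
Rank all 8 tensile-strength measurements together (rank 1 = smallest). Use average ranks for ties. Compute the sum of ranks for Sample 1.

Sorted (ascending): 438, 438, 438, 507, 507, 507, 564, 621
The 3 values of 438 occupy positions 1–3 → average rank 2.
The 3 values of 507 occupy positions 4–6 → average rank 5.
Sample 1 values → pooled ranks: 438→2, 507→5, 438→2, 507→5
Rank sum = 2 + 5 + 2 + 5 = 14

14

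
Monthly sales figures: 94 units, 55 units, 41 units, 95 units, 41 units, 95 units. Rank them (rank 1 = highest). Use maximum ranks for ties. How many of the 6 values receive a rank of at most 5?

Sorted (descending): 95, 95, 94, 55, 41, 41
The 2 values of 95 occupy positions 1–2 → each gets rank 2.
The 2 values of 41 occupy positions 5–6 → each gets rank 6.
Ranks ≤ 5: {2, 2, 3, 4} → 4 values.

4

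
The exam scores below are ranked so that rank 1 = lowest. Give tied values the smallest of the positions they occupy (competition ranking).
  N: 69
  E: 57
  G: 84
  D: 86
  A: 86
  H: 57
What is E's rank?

1

Sorted (ascending): 57, 57, 69, 84, 86, 86
The 2 values of 57 occupy positions 1–2 → each gets rank 1.
The 2 values of 86 occupy positions 5–6 → each gets rank 5.
E has value 57 → rank 1.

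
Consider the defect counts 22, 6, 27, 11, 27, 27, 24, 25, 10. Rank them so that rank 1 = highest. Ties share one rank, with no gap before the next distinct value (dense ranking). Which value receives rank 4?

22

Sorted (descending): 27, 27, 27, 25, 24, 22, 11, 10, 6
The 3 values of 27 share dense rank 1.
Remaining distinct values take the next consecutive integers.
Rank 4 → value 22.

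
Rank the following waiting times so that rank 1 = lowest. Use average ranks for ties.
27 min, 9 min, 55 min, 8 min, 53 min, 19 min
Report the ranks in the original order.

4, 2, 6, 1, 5, 3

Sorted (ascending): 8, 9, 19, 27, 53, 55
No ties — each value takes its position as its rank.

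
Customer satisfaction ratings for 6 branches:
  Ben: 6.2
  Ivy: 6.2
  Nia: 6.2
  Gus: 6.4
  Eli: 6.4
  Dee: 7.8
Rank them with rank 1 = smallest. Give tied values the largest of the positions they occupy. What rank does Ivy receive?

Sorted (ascending): 6.2, 6.2, 6.2, 6.4, 6.4, 7.8
The 3 values of 6.2 occupy positions 1–3 → each gets rank 3.
The 2 values of 6.4 occupy positions 4–5 → each gets rank 5.
Ivy has value 6.2 → rank 3.

3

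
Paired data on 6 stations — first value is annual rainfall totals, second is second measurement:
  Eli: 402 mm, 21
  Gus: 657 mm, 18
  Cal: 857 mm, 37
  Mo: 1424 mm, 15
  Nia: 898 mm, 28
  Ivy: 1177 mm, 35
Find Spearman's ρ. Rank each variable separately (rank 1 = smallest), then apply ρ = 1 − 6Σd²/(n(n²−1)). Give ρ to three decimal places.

-0.086

Ranks of variable 1: 1, 2, 3, 6, 4, 5
Ranks of variable 2: 3, 2, 6, 1, 4, 5
d = r₁ − r₂: -2, 0, -3, 5, 0, 0
d²: 4, 0, 9, 25, 0, 0; Σd² = 38
ρ = 1 − 6·38/(6·35) = 1 − 228/210 = -0.086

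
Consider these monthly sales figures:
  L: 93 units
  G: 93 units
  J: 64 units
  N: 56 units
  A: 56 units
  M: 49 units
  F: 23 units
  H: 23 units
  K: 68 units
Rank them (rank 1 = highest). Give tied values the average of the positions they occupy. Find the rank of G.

Sorted (descending): 93, 93, 68, 64, 56, 56, 49, 23, 23
The 2 values of 93 occupy positions 1–2 → average rank (1+2)/2 = 1.5.
The 2 values of 56 occupy positions 5–6 → average rank (5+6)/2 = 5.5.
The 2 values of 23 occupy positions 8–9 → average rank (8+9)/2 = 8.5.
G has value 93 units → rank 1.5.

1.5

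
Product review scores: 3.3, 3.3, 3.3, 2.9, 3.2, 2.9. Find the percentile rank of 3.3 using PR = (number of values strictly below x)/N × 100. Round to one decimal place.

N = 6.
Strictly below 3.3: 3. Equal to 3.3: 3.
PR = 3/6 × 100 = 50.0

50.0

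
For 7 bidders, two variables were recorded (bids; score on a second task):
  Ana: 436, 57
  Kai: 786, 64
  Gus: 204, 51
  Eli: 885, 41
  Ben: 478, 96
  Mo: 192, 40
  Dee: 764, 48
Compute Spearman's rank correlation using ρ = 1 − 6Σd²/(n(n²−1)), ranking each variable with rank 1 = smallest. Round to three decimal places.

0.179

Ranks of variable 1: 3, 6, 2, 7, 4, 1, 5
Ranks of variable 2: 5, 6, 4, 2, 7, 1, 3
d = r₁ − r₂: -2, 0, -2, 5, -3, 0, 2
d²: 4, 0, 4, 25, 9, 0, 4; Σd² = 46
ρ = 1 − 6·46/(7·48) = 1 − 276/336 = 0.179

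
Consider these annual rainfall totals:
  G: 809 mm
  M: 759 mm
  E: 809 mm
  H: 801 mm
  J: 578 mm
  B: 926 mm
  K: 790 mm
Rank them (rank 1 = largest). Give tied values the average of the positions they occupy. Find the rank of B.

1

Sorted (descending): 926, 809, 809, 801, 790, 759, 578
The 2 values of 809 occupy positions 2–3 → average rank (2+3)/2 = 2.5.
B has value 926 mm → rank 1.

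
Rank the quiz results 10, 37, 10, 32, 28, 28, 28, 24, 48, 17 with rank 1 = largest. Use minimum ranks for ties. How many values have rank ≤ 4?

6

Sorted (descending): 48, 37, 32, 28, 28, 28, 24, 17, 10, 10
The 3 values of 28 occupy positions 4–6 → each gets rank 4.
The 2 values of 10 occupy positions 9–10 → each gets rank 9.
Ranks ≤ 4: {1, 2, 3, 4, 4, 4} → 6 values.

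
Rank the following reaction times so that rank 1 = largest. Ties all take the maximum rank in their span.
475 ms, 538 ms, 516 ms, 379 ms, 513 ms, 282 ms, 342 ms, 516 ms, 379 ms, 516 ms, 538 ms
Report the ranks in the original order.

7, 2, 5, 9, 6, 11, 10, 5, 9, 5, 2

Sorted (descending): 538, 538, 516, 516, 516, 513, 475, 379, 379, 342, 282
The 2 values of 538 occupy positions 1–2 → each gets rank 2.
The 3 values of 516 occupy positions 3–5 → each gets rank 5.
The 2 values of 379 occupy positions 8–9 → each gets rank 9.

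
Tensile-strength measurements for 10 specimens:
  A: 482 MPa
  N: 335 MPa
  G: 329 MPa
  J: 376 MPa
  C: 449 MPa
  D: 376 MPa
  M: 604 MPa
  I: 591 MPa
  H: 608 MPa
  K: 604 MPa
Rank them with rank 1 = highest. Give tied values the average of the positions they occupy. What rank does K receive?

Sorted (descending): 608, 604, 604, 591, 482, 449, 376, 376, 335, 329
The 2 values of 604 occupy positions 2–3 → average rank (2+3)/2 = 2.5.
The 2 values of 376 occupy positions 7–8 → average rank (7+8)/2 = 7.5.
K has value 604 MPa → rank 2.5.

2.5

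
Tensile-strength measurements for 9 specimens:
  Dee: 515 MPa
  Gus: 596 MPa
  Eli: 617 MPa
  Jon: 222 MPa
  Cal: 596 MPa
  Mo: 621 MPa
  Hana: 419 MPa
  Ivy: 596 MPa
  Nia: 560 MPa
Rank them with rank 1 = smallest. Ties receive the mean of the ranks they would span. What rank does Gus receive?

6

Sorted (ascending): 222, 419, 515, 560, 596, 596, 596, 617, 621
The 3 values of 596 occupy positions 5–7 → average rank 6.
Gus has value 596 MPa → rank 6.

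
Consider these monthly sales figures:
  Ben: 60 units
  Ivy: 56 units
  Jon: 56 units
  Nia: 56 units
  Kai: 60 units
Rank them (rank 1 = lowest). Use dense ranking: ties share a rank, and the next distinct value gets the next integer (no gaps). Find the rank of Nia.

Sorted (ascending): 56, 56, 56, 60, 60
The 3 values of 56 share dense rank 1.
The 2 values of 60 share dense rank 2.
Nia has value 56 units → rank 1.

1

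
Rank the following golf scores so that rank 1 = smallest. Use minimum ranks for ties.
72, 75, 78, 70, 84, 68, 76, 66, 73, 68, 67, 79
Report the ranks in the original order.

Sorted (ascending): 66, 67, 68, 68, 70, 72, 73, 75, 76, 78, 79, 84
The 2 values of 68 occupy positions 3–4 → each gets rank 3.

6, 8, 10, 5, 12, 3, 9, 1, 7, 3, 2, 11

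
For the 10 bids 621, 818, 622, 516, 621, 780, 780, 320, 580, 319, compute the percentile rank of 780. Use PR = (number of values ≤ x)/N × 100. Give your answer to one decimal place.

N = 10.
Strictly below 780: 7. Equal to 780: 2.
PR = 9/10 × 100 = 90.0

90.0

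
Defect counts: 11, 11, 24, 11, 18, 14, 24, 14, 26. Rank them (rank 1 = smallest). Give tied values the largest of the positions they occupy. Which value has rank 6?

18

Sorted (ascending): 11, 11, 11, 14, 14, 18, 24, 24, 26
The 3 values of 11 occupy positions 1–3 → each gets rank 3.
The 2 values of 14 occupy positions 4–5 → each gets rank 5.
The 2 values of 24 occupy positions 7–8 → each gets rank 8.
Rank 6 → value 18.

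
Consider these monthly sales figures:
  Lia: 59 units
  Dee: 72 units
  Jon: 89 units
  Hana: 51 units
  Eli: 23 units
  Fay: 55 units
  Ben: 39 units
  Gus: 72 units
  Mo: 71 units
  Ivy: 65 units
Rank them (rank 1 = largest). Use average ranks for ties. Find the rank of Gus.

2.5

Sorted (descending): 89, 72, 72, 71, 65, 59, 55, 51, 39, 23
The 2 values of 72 occupy positions 2–3 → average rank (2+3)/2 = 2.5.
Gus has value 72 units → rank 2.5.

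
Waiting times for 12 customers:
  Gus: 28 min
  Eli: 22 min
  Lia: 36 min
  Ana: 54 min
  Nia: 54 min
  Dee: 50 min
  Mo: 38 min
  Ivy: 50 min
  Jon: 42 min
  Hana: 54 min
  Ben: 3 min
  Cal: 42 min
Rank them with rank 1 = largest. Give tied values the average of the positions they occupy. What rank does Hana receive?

2

Sorted (descending): 54, 54, 54, 50, 50, 42, 42, 38, 36, 28, 22, 3
The 3 values of 54 occupy positions 1–3 → average rank 2.
The 2 values of 50 occupy positions 4–5 → average rank (4+5)/2 = 4.5.
The 2 values of 42 occupy positions 6–7 → average rank (6+7)/2 = 6.5.
Hana has value 54 min → rank 2.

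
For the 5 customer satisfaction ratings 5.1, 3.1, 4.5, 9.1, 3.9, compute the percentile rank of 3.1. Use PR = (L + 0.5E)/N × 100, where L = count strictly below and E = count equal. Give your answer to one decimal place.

N = 5.
Strictly below 3.1: 0. Equal to 3.1: 1.
PR = (0 + 0.5·1)/5 × 100 = 10.0

10.0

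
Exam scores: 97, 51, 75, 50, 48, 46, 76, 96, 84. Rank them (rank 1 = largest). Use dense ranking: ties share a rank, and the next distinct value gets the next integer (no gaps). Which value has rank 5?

Sorted (descending): 97, 96, 84, 76, 75, 51, 50, 48, 46
No ties — each value takes its position as its rank.
Rank 5 → value 75.

75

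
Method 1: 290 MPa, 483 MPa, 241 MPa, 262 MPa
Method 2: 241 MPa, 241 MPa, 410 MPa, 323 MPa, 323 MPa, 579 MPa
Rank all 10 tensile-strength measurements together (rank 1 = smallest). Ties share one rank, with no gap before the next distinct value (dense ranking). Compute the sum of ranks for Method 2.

Sorted (ascending): 241, 241, 241, 262, 290, 323, 323, 410, 483, 579
The 3 values of 241 share dense rank 1.
The 2 values of 323 share dense rank 4.
Remaining distinct values take the next consecutive integers.
Method 2 values → pooled ranks: 241→1, 241→1, 410→5, 323→4, 323→4, 579→7
Rank sum = 1 + 1 + 5 + 4 + 4 + 7 = 22

22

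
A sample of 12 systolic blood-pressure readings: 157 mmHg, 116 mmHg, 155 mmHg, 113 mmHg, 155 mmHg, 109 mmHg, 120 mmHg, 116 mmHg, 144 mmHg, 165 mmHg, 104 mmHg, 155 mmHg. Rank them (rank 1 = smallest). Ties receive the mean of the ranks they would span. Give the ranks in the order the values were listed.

11, 4.5, 9, 3, 9, 2, 6, 4.5, 7, 12, 1, 9

Sorted (ascending): 104, 109, 113, 116, 116, 120, 144, 155, 155, 155, 157, 165
The 2 values of 116 occupy positions 4–5 → average rank (4+5)/2 = 4.5.
The 3 values of 155 occupy positions 8–10 → average rank 9.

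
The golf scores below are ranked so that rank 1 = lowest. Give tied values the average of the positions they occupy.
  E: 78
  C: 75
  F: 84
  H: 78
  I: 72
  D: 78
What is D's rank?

4

Sorted (ascending): 72, 75, 78, 78, 78, 84
The 3 values of 78 occupy positions 3–5 → average rank 4.
D has value 78 → rank 4.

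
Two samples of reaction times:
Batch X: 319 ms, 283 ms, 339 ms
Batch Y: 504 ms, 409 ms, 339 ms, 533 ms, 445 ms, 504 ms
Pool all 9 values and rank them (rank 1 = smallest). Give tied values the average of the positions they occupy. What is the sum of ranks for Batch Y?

38.5

Sorted (ascending): 283, 319, 339, 339, 409, 445, 504, 504, 533
The 2 values of 339 occupy positions 3–4 → average rank (3+4)/2 = 3.5.
The 2 values of 504 occupy positions 7–8 → average rank (7+8)/2 = 7.5.
Batch Y values → pooled ranks: 504→7.5, 409→5, 339→3.5, 533→9, 445→6, 504→7.5
Rank sum = 7.5 + 5 + 3.5 + 9 + 6 + 7.5 = 38.5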